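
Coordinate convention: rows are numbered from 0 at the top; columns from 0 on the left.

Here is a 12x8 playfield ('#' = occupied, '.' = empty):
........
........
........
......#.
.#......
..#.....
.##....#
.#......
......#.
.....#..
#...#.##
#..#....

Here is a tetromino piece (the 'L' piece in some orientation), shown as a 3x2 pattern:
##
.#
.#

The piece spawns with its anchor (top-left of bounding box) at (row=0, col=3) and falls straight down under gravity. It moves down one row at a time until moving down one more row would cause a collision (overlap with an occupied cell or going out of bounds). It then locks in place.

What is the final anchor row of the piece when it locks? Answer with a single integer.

Answer: 7

Derivation:
Spawn at (row=0, col=3). Try each row:
  row 0: fits
  row 1: fits
  row 2: fits
  row 3: fits
  row 4: fits
  row 5: fits
  row 6: fits
  row 7: fits
  row 8: blocked -> lock at row 7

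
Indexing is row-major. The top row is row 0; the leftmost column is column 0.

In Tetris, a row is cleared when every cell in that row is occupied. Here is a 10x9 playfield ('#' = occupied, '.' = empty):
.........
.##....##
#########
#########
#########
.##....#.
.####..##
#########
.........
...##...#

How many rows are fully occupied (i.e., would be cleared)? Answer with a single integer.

Answer: 4

Derivation:
Check each row:
  row 0: 9 empty cells -> not full
  row 1: 5 empty cells -> not full
  row 2: 0 empty cells -> FULL (clear)
  row 3: 0 empty cells -> FULL (clear)
  row 4: 0 empty cells -> FULL (clear)
  row 5: 6 empty cells -> not full
  row 6: 3 empty cells -> not full
  row 7: 0 empty cells -> FULL (clear)
  row 8: 9 empty cells -> not full
  row 9: 6 empty cells -> not full
Total rows cleared: 4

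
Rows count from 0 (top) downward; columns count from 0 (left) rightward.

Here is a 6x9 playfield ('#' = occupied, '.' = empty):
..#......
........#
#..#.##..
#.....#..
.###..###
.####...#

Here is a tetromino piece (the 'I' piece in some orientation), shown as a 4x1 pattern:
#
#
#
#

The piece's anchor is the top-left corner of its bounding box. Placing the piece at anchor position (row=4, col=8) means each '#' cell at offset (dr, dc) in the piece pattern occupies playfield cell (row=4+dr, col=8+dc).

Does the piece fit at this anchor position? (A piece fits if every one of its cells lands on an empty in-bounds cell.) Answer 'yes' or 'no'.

Check each piece cell at anchor (4, 8):
  offset (0,0) -> (4,8): occupied ('#') -> FAIL
  offset (1,0) -> (5,8): occupied ('#') -> FAIL
  offset (2,0) -> (6,8): out of bounds -> FAIL
  offset (3,0) -> (7,8): out of bounds -> FAIL
All cells valid: no

Answer: no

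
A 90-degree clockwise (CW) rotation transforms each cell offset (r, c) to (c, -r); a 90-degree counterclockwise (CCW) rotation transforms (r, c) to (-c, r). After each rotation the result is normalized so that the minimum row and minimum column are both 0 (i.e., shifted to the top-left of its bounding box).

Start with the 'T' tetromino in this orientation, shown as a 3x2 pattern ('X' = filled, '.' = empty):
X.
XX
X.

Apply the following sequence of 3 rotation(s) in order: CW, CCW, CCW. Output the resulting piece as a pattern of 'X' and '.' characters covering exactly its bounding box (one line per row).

Answer: .X.
XXX

Derivation:
Start:
X.
XX
X.
After rotation 1 (CW):
XXX
.X.
After rotation 2 (CCW):
X.
XX
X.
After rotation 3 (CCW):
.X.
XXX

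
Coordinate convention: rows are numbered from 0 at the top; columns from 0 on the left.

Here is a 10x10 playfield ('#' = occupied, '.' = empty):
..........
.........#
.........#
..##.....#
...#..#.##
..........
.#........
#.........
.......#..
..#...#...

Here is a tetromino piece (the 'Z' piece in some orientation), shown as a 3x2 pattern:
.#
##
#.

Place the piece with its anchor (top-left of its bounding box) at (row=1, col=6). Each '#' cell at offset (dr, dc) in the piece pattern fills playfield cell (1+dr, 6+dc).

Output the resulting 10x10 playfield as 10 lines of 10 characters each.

Fill (1+0,6+1) = (1,7)
Fill (1+1,6+0) = (2,6)
Fill (1+1,6+1) = (2,7)
Fill (1+2,6+0) = (3,6)

Answer: ..........
.......#.#
......##.#
..##..#..#
...#..#.##
..........
.#........
#.........
.......#..
..#...#...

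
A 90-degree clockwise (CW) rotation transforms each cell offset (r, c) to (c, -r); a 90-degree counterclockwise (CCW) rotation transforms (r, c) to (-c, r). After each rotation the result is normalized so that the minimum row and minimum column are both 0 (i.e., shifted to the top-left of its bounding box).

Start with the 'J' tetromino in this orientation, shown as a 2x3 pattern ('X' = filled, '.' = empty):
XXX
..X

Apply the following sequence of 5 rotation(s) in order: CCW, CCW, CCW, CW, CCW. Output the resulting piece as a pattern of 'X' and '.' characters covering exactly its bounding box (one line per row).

Answer: .X
.X
XX

Derivation:
Start:
XXX
..X
After rotation 1 (CCW):
XX
X.
X.
After rotation 2 (CCW):
X..
XXX
After rotation 3 (CCW):
.X
.X
XX
After rotation 4 (CW):
X..
XXX
After rotation 5 (CCW):
.X
.X
XX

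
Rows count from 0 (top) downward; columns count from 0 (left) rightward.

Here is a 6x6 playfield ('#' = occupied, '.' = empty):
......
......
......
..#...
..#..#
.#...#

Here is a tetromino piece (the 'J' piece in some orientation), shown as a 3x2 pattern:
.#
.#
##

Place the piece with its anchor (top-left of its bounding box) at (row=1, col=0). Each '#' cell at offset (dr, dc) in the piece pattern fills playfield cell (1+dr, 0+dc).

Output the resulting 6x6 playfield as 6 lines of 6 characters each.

Fill (1+0,0+1) = (1,1)
Fill (1+1,0+1) = (2,1)
Fill (1+2,0+0) = (3,0)
Fill (1+2,0+1) = (3,1)

Answer: ......
.#....
.#....
###...
..#..#
.#...#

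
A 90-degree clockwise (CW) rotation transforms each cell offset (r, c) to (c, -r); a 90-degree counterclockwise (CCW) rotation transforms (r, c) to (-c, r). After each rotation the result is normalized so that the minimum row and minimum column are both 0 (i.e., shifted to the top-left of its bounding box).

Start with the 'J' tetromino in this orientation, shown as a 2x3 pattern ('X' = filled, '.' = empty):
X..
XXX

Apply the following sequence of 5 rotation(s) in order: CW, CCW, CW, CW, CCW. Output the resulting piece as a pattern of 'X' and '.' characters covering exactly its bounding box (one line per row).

Start:
X..
XXX
After rotation 1 (CW):
XX
X.
X.
After rotation 2 (CCW):
X..
XXX
After rotation 3 (CW):
XX
X.
X.
After rotation 4 (CW):
XXX
..X
After rotation 5 (CCW):
XX
X.
X.

Answer: XX
X.
X.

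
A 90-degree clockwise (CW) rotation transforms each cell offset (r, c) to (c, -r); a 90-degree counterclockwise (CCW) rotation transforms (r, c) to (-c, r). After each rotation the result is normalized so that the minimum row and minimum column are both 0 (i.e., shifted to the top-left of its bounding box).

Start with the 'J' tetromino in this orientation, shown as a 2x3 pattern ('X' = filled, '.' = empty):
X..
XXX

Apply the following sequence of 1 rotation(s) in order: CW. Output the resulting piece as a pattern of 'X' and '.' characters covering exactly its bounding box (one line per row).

Start:
X..
XXX
After rotation 1 (CW):
XX
X.
X.

Answer: XX
X.
X.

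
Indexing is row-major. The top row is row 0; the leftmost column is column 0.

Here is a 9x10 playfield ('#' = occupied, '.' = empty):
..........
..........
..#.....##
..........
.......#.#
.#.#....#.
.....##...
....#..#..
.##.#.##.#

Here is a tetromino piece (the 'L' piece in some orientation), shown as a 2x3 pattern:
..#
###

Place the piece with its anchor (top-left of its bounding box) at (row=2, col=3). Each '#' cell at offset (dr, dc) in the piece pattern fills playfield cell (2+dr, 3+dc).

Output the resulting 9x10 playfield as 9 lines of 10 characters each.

Fill (2+0,3+2) = (2,5)
Fill (2+1,3+0) = (3,3)
Fill (2+1,3+1) = (3,4)
Fill (2+1,3+2) = (3,5)

Answer: ..........
..........
..#..#..##
...###....
.......#.#
.#.#....#.
.....##...
....#..#..
.##.#.##.#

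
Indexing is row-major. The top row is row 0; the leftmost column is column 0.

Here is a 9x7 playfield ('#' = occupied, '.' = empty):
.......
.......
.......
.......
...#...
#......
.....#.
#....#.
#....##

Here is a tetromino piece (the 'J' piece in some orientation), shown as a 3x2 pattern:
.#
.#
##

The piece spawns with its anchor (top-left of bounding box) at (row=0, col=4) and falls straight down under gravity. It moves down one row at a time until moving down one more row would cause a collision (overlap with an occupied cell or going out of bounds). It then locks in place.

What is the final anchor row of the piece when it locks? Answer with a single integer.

Answer: 3

Derivation:
Spawn at (row=0, col=4). Try each row:
  row 0: fits
  row 1: fits
  row 2: fits
  row 3: fits
  row 4: blocked -> lock at row 3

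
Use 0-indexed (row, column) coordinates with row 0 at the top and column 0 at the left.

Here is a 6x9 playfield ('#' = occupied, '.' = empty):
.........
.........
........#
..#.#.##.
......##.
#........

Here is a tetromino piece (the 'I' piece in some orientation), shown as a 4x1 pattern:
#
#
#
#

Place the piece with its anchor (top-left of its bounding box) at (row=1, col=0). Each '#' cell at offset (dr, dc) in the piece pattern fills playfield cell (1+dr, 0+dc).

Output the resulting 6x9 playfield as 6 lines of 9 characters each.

Fill (1+0,0+0) = (1,0)
Fill (1+1,0+0) = (2,0)
Fill (1+2,0+0) = (3,0)
Fill (1+3,0+0) = (4,0)

Answer: .........
#........
#.......#
#.#.#.##.
#.....##.
#........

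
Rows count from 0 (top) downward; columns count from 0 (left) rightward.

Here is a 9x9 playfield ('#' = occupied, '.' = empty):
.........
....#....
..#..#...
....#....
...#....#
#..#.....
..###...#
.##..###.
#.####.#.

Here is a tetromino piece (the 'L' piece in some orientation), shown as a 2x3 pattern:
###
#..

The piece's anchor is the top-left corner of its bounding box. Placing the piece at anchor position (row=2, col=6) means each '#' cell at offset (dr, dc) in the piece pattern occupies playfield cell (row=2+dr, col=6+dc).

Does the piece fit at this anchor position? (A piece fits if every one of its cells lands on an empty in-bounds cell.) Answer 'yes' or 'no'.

Check each piece cell at anchor (2, 6):
  offset (0,0) -> (2,6): empty -> OK
  offset (0,1) -> (2,7): empty -> OK
  offset (0,2) -> (2,8): empty -> OK
  offset (1,0) -> (3,6): empty -> OK
All cells valid: yes

Answer: yes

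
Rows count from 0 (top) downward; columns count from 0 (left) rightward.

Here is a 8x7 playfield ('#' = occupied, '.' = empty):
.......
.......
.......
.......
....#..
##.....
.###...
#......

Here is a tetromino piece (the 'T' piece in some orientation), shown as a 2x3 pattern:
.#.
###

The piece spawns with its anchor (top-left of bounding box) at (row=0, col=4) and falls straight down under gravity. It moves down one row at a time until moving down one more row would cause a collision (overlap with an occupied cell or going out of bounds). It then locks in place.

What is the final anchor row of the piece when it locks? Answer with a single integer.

Answer: 2

Derivation:
Spawn at (row=0, col=4). Try each row:
  row 0: fits
  row 1: fits
  row 2: fits
  row 3: blocked -> lock at row 2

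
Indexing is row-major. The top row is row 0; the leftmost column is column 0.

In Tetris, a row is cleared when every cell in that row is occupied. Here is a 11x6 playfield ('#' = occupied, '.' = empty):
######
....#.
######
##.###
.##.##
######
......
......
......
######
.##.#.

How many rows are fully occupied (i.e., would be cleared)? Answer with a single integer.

Answer: 4

Derivation:
Check each row:
  row 0: 0 empty cells -> FULL (clear)
  row 1: 5 empty cells -> not full
  row 2: 0 empty cells -> FULL (clear)
  row 3: 1 empty cell -> not full
  row 4: 2 empty cells -> not full
  row 5: 0 empty cells -> FULL (clear)
  row 6: 6 empty cells -> not full
  row 7: 6 empty cells -> not full
  row 8: 6 empty cells -> not full
  row 9: 0 empty cells -> FULL (clear)
  row 10: 3 empty cells -> not full
Total rows cleared: 4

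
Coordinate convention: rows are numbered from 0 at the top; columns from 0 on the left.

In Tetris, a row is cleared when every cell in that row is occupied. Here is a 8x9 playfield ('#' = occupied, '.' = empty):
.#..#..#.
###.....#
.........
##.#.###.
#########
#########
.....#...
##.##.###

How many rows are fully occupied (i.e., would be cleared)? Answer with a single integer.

Answer: 2

Derivation:
Check each row:
  row 0: 6 empty cells -> not full
  row 1: 5 empty cells -> not full
  row 2: 9 empty cells -> not full
  row 3: 3 empty cells -> not full
  row 4: 0 empty cells -> FULL (clear)
  row 5: 0 empty cells -> FULL (clear)
  row 6: 8 empty cells -> not full
  row 7: 2 empty cells -> not full
Total rows cleared: 2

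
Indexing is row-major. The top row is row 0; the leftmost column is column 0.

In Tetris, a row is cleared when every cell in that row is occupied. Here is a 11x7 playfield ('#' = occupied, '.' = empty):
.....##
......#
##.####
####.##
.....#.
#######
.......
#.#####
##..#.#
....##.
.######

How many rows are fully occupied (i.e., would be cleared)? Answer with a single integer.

Answer: 1

Derivation:
Check each row:
  row 0: 5 empty cells -> not full
  row 1: 6 empty cells -> not full
  row 2: 1 empty cell -> not full
  row 3: 1 empty cell -> not full
  row 4: 6 empty cells -> not full
  row 5: 0 empty cells -> FULL (clear)
  row 6: 7 empty cells -> not full
  row 7: 1 empty cell -> not full
  row 8: 3 empty cells -> not full
  row 9: 5 empty cells -> not full
  row 10: 1 empty cell -> not full
Total rows cleared: 1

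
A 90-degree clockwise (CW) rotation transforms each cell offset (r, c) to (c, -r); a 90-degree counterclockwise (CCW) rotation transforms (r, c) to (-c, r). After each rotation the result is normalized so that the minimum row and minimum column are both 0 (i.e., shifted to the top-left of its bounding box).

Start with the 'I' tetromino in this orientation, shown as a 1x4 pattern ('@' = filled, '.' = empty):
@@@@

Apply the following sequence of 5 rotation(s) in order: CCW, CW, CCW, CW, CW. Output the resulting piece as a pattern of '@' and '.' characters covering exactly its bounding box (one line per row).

Start:
@@@@
After rotation 1 (CCW):
@
@
@
@
After rotation 2 (CW):
@@@@
After rotation 3 (CCW):
@
@
@
@
After rotation 4 (CW):
@@@@
After rotation 5 (CW):
@
@
@
@

Answer: @
@
@
@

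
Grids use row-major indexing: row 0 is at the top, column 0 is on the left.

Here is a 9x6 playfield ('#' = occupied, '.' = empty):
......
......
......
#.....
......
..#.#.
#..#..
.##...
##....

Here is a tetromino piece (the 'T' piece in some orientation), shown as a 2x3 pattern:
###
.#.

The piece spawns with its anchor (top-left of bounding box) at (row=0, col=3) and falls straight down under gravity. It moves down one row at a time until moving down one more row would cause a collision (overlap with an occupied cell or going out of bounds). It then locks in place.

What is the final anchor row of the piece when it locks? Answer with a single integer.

Spawn at (row=0, col=3). Try each row:
  row 0: fits
  row 1: fits
  row 2: fits
  row 3: fits
  row 4: blocked -> lock at row 3

Answer: 3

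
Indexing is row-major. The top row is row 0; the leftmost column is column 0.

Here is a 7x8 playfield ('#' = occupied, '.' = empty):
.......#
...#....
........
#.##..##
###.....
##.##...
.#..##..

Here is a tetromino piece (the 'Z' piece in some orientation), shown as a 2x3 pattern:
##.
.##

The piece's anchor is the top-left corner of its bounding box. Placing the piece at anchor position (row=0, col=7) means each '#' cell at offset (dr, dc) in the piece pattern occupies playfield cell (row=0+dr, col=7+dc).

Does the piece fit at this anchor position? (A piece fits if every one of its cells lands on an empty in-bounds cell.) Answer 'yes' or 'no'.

Answer: no

Derivation:
Check each piece cell at anchor (0, 7):
  offset (0,0) -> (0,7): occupied ('#') -> FAIL
  offset (0,1) -> (0,8): out of bounds -> FAIL
  offset (1,1) -> (1,8): out of bounds -> FAIL
  offset (1,2) -> (1,9): out of bounds -> FAIL
All cells valid: no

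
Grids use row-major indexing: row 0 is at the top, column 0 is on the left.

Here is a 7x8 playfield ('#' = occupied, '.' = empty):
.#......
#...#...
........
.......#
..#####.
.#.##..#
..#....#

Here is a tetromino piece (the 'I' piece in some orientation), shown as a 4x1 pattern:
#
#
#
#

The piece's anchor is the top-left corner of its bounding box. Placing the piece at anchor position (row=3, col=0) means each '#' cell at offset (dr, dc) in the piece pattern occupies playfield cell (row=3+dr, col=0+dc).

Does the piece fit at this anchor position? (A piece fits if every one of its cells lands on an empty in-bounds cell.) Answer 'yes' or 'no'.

Answer: yes

Derivation:
Check each piece cell at anchor (3, 0):
  offset (0,0) -> (3,0): empty -> OK
  offset (1,0) -> (4,0): empty -> OK
  offset (2,0) -> (5,0): empty -> OK
  offset (3,0) -> (6,0): empty -> OK
All cells valid: yes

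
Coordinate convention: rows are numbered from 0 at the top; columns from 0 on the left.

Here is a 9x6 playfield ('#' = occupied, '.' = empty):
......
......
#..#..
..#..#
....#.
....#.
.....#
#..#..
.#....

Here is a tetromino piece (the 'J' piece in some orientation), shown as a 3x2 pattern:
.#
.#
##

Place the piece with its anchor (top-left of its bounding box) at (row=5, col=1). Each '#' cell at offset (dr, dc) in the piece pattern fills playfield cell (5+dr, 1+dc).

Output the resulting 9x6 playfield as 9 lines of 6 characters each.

Fill (5+0,1+1) = (5,2)
Fill (5+1,1+1) = (6,2)
Fill (5+2,1+0) = (7,1)
Fill (5+2,1+1) = (7,2)

Answer: ......
......
#..#..
..#..#
....#.
..#.#.
..#..#
####..
.#....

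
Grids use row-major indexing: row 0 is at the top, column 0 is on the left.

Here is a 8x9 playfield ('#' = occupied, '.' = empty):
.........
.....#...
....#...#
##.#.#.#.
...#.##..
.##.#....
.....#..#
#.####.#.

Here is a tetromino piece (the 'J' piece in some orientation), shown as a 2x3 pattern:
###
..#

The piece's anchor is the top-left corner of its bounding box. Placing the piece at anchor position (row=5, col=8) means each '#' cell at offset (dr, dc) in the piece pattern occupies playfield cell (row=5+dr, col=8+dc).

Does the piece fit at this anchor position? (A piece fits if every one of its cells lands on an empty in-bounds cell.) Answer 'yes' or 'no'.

Check each piece cell at anchor (5, 8):
  offset (0,0) -> (5,8): empty -> OK
  offset (0,1) -> (5,9): out of bounds -> FAIL
  offset (0,2) -> (5,10): out of bounds -> FAIL
  offset (1,2) -> (6,10): out of bounds -> FAIL
All cells valid: no

Answer: no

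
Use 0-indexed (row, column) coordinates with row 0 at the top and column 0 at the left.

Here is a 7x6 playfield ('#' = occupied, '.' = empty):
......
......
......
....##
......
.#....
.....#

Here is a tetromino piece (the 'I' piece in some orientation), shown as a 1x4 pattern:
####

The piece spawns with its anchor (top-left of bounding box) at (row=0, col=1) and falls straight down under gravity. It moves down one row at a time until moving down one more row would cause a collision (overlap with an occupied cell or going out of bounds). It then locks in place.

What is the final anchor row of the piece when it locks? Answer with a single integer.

Answer: 2

Derivation:
Spawn at (row=0, col=1). Try each row:
  row 0: fits
  row 1: fits
  row 2: fits
  row 3: blocked -> lock at row 2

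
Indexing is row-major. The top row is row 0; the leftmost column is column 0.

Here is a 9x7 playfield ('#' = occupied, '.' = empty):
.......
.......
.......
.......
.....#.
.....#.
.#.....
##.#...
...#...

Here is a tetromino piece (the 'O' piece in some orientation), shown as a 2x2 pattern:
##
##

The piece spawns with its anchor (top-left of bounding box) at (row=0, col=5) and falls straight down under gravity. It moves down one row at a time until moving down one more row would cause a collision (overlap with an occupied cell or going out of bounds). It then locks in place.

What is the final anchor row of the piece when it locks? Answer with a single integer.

Spawn at (row=0, col=5). Try each row:
  row 0: fits
  row 1: fits
  row 2: fits
  row 3: blocked -> lock at row 2

Answer: 2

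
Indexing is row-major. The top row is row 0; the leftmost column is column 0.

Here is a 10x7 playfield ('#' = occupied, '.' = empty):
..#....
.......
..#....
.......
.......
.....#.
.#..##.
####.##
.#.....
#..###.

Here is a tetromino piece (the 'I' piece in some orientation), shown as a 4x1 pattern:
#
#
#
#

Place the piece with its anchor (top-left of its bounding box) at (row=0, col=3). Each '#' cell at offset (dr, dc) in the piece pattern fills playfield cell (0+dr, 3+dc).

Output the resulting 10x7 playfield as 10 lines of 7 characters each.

Answer: ..##...
...#...
..##...
...#...
.......
.....#.
.#..##.
####.##
.#.....
#..###.

Derivation:
Fill (0+0,3+0) = (0,3)
Fill (0+1,3+0) = (1,3)
Fill (0+2,3+0) = (2,3)
Fill (0+3,3+0) = (3,3)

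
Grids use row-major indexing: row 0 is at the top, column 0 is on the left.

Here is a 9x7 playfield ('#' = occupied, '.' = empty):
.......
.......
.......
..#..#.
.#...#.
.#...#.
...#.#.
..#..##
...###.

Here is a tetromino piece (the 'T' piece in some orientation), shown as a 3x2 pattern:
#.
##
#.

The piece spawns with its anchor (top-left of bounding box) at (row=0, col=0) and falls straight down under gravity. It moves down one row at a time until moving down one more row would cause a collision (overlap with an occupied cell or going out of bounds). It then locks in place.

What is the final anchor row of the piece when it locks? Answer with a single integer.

Answer: 2

Derivation:
Spawn at (row=0, col=0). Try each row:
  row 0: fits
  row 1: fits
  row 2: fits
  row 3: blocked -> lock at row 2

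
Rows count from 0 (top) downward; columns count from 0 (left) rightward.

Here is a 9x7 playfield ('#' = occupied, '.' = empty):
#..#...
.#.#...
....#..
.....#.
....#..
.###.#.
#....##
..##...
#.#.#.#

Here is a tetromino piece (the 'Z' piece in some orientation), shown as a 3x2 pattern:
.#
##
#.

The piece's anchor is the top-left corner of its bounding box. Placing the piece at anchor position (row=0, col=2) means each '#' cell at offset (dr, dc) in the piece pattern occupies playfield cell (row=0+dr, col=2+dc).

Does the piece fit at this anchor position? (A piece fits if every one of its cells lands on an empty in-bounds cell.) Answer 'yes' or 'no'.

Answer: no

Derivation:
Check each piece cell at anchor (0, 2):
  offset (0,1) -> (0,3): occupied ('#') -> FAIL
  offset (1,0) -> (1,2): empty -> OK
  offset (1,1) -> (1,3): occupied ('#') -> FAIL
  offset (2,0) -> (2,2): empty -> OK
All cells valid: no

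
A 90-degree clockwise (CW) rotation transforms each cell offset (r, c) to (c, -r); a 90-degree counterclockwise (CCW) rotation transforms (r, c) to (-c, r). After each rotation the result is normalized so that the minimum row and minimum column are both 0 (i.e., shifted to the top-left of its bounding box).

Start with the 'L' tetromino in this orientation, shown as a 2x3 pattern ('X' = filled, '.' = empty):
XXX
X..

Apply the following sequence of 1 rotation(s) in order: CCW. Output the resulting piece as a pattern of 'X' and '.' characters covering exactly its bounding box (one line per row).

Answer: X.
X.
XX

Derivation:
Start:
XXX
X..
After rotation 1 (CCW):
X.
X.
XX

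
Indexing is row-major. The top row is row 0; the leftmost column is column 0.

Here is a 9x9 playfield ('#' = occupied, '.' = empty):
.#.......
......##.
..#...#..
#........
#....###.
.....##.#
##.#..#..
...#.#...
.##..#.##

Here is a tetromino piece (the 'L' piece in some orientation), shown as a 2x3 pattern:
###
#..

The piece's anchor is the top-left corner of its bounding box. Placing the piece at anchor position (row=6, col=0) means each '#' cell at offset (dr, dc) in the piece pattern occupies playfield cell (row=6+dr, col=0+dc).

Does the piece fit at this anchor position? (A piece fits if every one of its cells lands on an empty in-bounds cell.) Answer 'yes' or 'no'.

Check each piece cell at anchor (6, 0):
  offset (0,0) -> (6,0): occupied ('#') -> FAIL
  offset (0,1) -> (6,1): occupied ('#') -> FAIL
  offset (0,2) -> (6,2): empty -> OK
  offset (1,0) -> (7,0): empty -> OK
All cells valid: no

Answer: no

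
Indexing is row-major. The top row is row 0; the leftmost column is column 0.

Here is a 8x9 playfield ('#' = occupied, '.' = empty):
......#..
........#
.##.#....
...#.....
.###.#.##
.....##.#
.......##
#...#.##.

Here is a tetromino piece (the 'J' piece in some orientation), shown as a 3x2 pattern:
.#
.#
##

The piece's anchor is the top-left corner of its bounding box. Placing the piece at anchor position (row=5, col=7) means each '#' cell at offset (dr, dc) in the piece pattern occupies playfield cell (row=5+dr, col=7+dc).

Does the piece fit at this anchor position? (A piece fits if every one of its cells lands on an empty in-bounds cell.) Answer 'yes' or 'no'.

Check each piece cell at anchor (5, 7):
  offset (0,1) -> (5,8): occupied ('#') -> FAIL
  offset (1,1) -> (6,8): occupied ('#') -> FAIL
  offset (2,0) -> (7,7): occupied ('#') -> FAIL
  offset (2,1) -> (7,8): empty -> OK
All cells valid: no

Answer: no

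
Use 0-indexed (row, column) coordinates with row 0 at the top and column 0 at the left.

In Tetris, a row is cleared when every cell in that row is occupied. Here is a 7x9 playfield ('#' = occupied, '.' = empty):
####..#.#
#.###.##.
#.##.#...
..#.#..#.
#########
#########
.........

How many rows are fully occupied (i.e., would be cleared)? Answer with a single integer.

Check each row:
  row 0: 3 empty cells -> not full
  row 1: 3 empty cells -> not full
  row 2: 5 empty cells -> not full
  row 3: 6 empty cells -> not full
  row 4: 0 empty cells -> FULL (clear)
  row 5: 0 empty cells -> FULL (clear)
  row 6: 9 empty cells -> not full
Total rows cleared: 2

Answer: 2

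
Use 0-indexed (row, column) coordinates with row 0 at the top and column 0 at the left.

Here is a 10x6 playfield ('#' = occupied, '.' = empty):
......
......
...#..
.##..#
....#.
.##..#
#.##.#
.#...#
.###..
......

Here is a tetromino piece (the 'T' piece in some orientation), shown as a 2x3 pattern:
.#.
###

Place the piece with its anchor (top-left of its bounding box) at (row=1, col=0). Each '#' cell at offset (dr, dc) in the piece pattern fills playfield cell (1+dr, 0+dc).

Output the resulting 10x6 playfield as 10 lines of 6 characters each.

Answer: ......
.#....
####..
.##..#
....#.
.##..#
#.##.#
.#...#
.###..
......

Derivation:
Fill (1+0,0+1) = (1,1)
Fill (1+1,0+0) = (2,0)
Fill (1+1,0+1) = (2,1)
Fill (1+1,0+2) = (2,2)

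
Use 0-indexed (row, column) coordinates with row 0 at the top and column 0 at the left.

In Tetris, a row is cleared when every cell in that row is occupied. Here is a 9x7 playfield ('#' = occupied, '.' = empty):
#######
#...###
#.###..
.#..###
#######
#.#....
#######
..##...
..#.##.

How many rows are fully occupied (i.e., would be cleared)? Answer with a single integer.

Answer: 3

Derivation:
Check each row:
  row 0: 0 empty cells -> FULL (clear)
  row 1: 3 empty cells -> not full
  row 2: 3 empty cells -> not full
  row 3: 3 empty cells -> not full
  row 4: 0 empty cells -> FULL (clear)
  row 5: 5 empty cells -> not full
  row 6: 0 empty cells -> FULL (clear)
  row 7: 5 empty cells -> not full
  row 8: 4 empty cells -> not full
Total rows cleared: 3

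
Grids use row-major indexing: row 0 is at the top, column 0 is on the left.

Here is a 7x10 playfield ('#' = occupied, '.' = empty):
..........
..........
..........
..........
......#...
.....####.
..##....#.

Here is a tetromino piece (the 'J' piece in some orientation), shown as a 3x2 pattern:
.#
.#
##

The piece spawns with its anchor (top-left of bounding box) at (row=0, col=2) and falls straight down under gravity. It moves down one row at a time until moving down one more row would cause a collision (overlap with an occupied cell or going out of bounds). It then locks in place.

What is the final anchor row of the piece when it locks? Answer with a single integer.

Spawn at (row=0, col=2). Try each row:
  row 0: fits
  row 1: fits
  row 2: fits
  row 3: fits
  row 4: blocked -> lock at row 3

Answer: 3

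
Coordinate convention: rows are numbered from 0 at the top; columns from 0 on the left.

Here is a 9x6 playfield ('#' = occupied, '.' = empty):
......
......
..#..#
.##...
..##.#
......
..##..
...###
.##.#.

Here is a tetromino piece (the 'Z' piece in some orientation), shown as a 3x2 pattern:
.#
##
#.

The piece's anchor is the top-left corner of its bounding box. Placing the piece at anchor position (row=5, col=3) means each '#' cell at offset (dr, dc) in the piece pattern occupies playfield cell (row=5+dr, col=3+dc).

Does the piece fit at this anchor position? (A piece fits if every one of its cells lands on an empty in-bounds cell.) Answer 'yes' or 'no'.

Check each piece cell at anchor (5, 3):
  offset (0,1) -> (5,4): empty -> OK
  offset (1,0) -> (6,3): occupied ('#') -> FAIL
  offset (1,1) -> (6,4): empty -> OK
  offset (2,0) -> (7,3): occupied ('#') -> FAIL
All cells valid: no

Answer: no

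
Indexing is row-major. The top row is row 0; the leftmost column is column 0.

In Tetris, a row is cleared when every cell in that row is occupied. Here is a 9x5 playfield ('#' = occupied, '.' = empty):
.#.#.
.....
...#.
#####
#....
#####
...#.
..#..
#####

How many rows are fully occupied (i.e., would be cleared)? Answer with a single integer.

Check each row:
  row 0: 3 empty cells -> not full
  row 1: 5 empty cells -> not full
  row 2: 4 empty cells -> not full
  row 3: 0 empty cells -> FULL (clear)
  row 4: 4 empty cells -> not full
  row 5: 0 empty cells -> FULL (clear)
  row 6: 4 empty cells -> not full
  row 7: 4 empty cells -> not full
  row 8: 0 empty cells -> FULL (clear)
Total rows cleared: 3

Answer: 3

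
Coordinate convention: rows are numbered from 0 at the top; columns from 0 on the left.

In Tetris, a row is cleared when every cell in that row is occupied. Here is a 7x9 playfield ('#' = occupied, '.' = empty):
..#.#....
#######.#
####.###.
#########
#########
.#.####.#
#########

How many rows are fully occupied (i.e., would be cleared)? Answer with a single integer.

Check each row:
  row 0: 7 empty cells -> not full
  row 1: 1 empty cell -> not full
  row 2: 2 empty cells -> not full
  row 3: 0 empty cells -> FULL (clear)
  row 4: 0 empty cells -> FULL (clear)
  row 5: 3 empty cells -> not full
  row 6: 0 empty cells -> FULL (clear)
Total rows cleared: 3

Answer: 3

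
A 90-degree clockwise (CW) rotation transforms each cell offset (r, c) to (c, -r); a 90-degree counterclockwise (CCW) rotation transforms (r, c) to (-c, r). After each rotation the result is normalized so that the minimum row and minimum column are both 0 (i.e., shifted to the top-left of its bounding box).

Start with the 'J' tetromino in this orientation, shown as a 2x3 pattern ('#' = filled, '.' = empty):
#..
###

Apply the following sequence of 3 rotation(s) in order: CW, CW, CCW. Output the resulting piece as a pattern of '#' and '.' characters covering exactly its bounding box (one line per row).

Answer: ##
#.
#.

Derivation:
Start:
#..
###
After rotation 1 (CW):
##
#.
#.
After rotation 2 (CW):
###
..#
After rotation 3 (CCW):
##
#.
#.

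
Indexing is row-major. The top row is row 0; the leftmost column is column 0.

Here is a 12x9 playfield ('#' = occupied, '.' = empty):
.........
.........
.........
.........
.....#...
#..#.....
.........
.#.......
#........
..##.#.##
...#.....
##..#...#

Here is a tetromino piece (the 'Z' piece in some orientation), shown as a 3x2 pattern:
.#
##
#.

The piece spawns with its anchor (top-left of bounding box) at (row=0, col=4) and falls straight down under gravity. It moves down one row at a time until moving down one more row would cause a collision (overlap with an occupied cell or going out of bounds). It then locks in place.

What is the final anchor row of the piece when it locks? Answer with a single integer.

Spawn at (row=0, col=4). Try each row:
  row 0: fits
  row 1: fits
  row 2: fits
  row 3: blocked -> lock at row 2

Answer: 2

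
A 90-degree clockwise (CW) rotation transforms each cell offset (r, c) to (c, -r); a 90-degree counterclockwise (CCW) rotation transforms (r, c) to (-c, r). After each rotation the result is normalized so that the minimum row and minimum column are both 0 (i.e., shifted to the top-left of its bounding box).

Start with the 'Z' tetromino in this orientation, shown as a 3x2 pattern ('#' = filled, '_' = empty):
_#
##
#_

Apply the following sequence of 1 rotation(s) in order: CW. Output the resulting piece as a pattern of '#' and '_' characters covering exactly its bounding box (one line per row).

Start:
_#
##
#_
After rotation 1 (CW):
##_
_##

Answer: ##_
_##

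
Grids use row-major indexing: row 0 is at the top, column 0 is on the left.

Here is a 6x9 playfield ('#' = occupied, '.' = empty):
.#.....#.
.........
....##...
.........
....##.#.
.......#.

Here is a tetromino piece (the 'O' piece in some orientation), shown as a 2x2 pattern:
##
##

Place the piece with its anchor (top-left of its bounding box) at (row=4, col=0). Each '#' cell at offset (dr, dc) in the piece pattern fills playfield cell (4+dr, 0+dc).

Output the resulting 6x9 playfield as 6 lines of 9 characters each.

Answer: .#.....#.
.........
....##...
.........
##..##.#.
##.....#.

Derivation:
Fill (4+0,0+0) = (4,0)
Fill (4+0,0+1) = (4,1)
Fill (4+1,0+0) = (5,0)
Fill (4+1,0+1) = (5,1)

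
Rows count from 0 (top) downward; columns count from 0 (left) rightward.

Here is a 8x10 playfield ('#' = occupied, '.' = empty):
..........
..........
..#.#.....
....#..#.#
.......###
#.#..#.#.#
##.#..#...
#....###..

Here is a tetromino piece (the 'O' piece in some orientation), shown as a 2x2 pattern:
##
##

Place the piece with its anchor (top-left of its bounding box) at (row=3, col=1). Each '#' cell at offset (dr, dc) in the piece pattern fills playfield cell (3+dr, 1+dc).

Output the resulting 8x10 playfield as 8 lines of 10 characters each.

Answer: ..........
..........
..#.#.....
.##.#..#.#
.##....###
#.#..#.#.#
##.#..#...
#....###..

Derivation:
Fill (3+0,1+0) = (3,1)
Fill (3+0,1+1) = (3,2)
Fill (3+1,1+0) = (4,1)
Fill (3+1,1+1) = (4,2)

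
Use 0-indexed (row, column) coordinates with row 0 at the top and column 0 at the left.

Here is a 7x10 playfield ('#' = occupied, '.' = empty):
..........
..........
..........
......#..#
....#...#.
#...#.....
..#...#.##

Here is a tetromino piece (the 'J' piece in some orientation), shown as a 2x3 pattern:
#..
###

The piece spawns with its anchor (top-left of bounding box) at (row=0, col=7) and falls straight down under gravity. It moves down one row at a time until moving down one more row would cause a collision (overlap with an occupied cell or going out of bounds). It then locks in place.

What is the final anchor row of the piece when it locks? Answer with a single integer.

Answer: 1

Derivation:
Spawn at (row=0, col=7). Try each row:
  row 0: fits
  row 1: fits
  row 2: blocked -> lock at row 1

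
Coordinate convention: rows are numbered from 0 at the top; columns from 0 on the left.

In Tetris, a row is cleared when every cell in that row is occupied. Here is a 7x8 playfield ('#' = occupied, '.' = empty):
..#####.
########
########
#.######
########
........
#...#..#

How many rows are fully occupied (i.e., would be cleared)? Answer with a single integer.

Answer: 3

Derivation:
Check each row:
  row 0: 3 empty cells -> not full
  row 1: 0 empty cells -> FULL (clear)
  row 2: 0 empty cells -> FULL (clear)
  row 3: 1 empty cell -> not full
  row 4: 0 empty cells -> FULL (clear)
  row 5: 8 empty cells -> not full
  row 6: 5 empty cells -> not full
Total rows cleared: 3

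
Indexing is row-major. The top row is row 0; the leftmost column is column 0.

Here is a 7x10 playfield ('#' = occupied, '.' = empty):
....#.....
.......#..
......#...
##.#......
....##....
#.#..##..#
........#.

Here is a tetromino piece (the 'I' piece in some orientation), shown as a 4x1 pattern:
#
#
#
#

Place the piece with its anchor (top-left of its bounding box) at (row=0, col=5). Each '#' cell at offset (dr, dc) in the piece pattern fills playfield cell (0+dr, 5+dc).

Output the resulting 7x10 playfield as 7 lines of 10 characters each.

Fill (0+0,5+0) = (0,5)
Fill (0+1,5+0) = (1,5)
Fill (0+2,5+0) = (2,5)
Fill (0+3,5+0) = (3,5)

Answer: ....##....
.....#.#..
.....##...
##.#.#....
....##....
#.#..##..#
........#.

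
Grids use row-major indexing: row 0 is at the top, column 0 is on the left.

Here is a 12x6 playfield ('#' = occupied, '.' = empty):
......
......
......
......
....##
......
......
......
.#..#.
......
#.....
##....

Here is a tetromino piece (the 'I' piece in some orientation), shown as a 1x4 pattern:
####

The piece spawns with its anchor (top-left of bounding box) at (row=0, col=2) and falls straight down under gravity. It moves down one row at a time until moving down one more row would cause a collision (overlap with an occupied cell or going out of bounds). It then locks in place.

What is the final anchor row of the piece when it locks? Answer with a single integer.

Answer: 3

Derivation:
Spawn at (row=0, col=2). Try each row:
  row 0: fits
  row 1: fits
  row 2: fits
  row 3: fits
  row 4: blocked -> lock at row 3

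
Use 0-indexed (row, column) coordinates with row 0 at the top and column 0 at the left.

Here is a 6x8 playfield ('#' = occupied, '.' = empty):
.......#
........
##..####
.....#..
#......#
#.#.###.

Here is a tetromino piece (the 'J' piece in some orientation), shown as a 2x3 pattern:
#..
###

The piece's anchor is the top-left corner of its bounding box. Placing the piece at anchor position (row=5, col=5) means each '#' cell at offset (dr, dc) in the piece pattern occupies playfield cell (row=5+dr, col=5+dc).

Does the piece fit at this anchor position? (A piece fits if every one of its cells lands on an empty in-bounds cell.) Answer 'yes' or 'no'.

Check each piece cell at anchor (5, 5):
  offset (0,0) -> (5,5): occupied ('#') -> FAIL
  offset (1,0) -> (6,5): out of bounds -> FAIL
  offset (1,1) -> (6,6): out of bounds -> FAIL
  offset (1,2) -> (6,7): out of bounds -> FAIL
All cells valid: no

Answer: no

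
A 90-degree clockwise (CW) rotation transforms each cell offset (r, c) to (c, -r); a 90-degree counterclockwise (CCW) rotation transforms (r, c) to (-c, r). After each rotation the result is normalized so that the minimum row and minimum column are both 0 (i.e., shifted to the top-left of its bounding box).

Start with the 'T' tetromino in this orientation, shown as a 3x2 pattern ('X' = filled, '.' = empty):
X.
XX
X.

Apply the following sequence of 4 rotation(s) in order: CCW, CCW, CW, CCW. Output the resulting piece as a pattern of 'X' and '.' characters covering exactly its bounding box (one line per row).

Answer: .X
XX
.X

Derivation:
Start:
X.
XX
X.
After rotation 1 (CCW):
.X.
XXX
After rotation 2 (CCW):
.X
XX
.X
After rotation 3 (CW):
.X.
XXX
After rotation 4 (CCW):
.X
XX
.X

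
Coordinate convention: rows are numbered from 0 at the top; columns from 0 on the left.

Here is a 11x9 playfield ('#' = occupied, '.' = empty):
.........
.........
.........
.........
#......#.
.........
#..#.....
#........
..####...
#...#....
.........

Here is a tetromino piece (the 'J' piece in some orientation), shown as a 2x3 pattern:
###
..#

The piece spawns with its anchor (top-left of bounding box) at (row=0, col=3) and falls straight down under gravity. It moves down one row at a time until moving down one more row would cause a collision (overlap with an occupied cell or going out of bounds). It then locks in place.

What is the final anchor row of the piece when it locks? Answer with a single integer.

Answer: 5

Derivation:
Spawn at (row=0, col=3). Try each row:
  row 0: fits
  row 1: fits
  row 2: fits
  row 3: fits
  row 4: fits
  row 5: fits
  row 6: blocked -> lock at row 5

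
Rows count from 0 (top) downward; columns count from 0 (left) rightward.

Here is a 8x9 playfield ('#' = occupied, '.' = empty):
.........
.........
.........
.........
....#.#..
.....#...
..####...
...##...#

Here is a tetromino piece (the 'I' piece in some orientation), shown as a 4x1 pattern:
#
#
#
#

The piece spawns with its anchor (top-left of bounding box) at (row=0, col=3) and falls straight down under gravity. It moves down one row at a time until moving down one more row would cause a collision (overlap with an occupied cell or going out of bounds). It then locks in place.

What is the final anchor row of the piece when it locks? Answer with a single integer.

Spawn at (row=0, col=3). Try each row:
  row 0: fits
  row 1: fits
  row 2: fits
  row 3: blocked -> lock at row 2

Answer: 2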